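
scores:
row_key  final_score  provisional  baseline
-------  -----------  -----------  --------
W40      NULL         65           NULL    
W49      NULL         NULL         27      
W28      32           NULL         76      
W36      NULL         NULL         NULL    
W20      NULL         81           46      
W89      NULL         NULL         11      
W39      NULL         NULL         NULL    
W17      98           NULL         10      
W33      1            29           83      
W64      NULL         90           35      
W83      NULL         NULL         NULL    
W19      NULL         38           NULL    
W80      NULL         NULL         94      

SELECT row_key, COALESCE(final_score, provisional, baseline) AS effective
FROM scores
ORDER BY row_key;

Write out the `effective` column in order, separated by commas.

row_key=W17: final_score=98 → 98
row_key=W19: final_score=NULL, provisional=38 → 38
row_key=W20: final_score=NULL, provisional=81 → 81
row_key=W28: final_score=32 → 32
row_key=W33: final_score=1 → 1
row_key=W36: final_score=NULL, provisional=NULL, baseline=NULL (all NULL) → NULL
row_key=W39: final_score=NULL, provisional=NULL, baseline=NULL (all NULL) → NULL
row_key=W40: final_score=NULL, provisional=65 → 65
row_key=W49: final_score=NULL, provisional=NULL, baseline=27 → 27
row_key=W64: final_score=NULL, provisional=90 → 90
row_key=W80: final_score=NULL, provisional=NULL, baseline=94 → 94
row_key=W83: final_score=NULL, provisional=NULL, baseline=NULL (all NULL) → NULL
row_key=W89: final_score=NULL, provisional=NULL, baseline=11 → 11

98, 38, 81, 32, 1, NULL, NULL, 65, 27, 90, 94, NULL, 11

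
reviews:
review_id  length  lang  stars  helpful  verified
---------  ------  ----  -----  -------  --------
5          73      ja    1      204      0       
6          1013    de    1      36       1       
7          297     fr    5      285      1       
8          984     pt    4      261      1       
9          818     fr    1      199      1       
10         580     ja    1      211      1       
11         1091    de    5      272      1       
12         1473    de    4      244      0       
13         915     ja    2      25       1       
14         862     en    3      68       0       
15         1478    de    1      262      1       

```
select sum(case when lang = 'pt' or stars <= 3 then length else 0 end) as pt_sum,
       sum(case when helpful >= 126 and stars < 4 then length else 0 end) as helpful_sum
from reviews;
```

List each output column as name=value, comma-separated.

[pt_sum: lang = 'pt' or stars <= 3]
review_id=5: ✓ → 73
review_id=6: ✓ → 1013
review_id=7: ✗
review_id=8: ✓ → 984
review_id=9: ✓ → 818
review_id=10: ✓ → 580
review_id=11: ✗
review_id=12: ✗
review_id=13: ✓ → 915
review_id=14: ✓ → 862
review_id=15: ✓ → 1478
pt_sum = 73 + 1013 + 984 + 818 + 580 + 915 + 862 + 1478 = 6723
—
[helpful_sum: helpful >= 126 and stars < 4]
review_id=5: ✓ → 73
review_id=6: ✗
review_id=7: ✗
review_id=8: ✗
review_id=9: ✓ → 818
review_id=10: ✓ → 580
review_id=11: ✗
review_id=12: ✗
review_id=13: ✗
review_id=14: ✗
review_id=15: ✓ → 1478
helpful_sum = 73 + 818 + 580 + 1478 = 2949

pt_sum=6723, helpful_sum=2949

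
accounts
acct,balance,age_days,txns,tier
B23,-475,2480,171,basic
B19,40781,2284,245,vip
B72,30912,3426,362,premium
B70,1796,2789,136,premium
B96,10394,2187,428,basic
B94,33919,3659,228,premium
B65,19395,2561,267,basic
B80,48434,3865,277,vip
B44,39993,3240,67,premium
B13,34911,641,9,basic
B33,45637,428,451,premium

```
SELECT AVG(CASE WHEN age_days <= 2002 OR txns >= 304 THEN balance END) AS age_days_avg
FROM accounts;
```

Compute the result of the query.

acct=B23: ✗
acct=B19: ✗
acct=B72: ✓ → 30912
acct=B70: ✗
acct=B96: ✓ → 10394
acct=B94: ✗
acct=B65: ✗
acct=B80: ✗
acct=B44: ✗
acct=B13: ✓ → 34911
acct=B33: ✓ → 45637
age_days_avg = (30912 + 10394 + 34911 + 45637) / 4 = 30463.5

30463.5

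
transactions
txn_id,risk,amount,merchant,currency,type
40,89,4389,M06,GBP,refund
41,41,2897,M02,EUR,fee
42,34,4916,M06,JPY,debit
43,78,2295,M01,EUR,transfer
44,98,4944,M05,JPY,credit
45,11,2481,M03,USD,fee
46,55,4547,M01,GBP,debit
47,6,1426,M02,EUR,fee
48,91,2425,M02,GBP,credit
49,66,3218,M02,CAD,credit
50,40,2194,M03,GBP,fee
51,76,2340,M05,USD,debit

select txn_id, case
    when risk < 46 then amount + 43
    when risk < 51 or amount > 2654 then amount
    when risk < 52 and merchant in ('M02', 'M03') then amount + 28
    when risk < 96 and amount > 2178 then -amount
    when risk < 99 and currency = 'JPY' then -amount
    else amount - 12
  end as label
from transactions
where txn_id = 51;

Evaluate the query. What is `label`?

txn_id = 51: risk=76, amount=2340, merchant=M05, currency=USD, type=debit.
risk < 46 → false
risk < 51 or amount > 2654 → false
risk < 52 and merchant in ('M02', 'M03') → false
risk < 96 and amount > 2178 → true → -2340

-2340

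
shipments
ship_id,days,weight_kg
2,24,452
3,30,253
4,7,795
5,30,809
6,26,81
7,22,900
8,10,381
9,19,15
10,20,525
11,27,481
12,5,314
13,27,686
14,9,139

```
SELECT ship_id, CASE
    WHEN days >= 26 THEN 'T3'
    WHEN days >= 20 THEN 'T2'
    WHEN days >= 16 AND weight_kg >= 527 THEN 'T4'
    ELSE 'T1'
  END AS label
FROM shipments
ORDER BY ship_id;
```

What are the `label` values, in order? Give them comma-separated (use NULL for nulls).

T2, T3, T1, T3, T3, T2, T1, T1, T2, T3, T1, T3, T1

ship_id=2: days >= 20 → T2
ship_id=3: days >= 26 → T3
ship_id=4: ELSE → T1
ship_id=5: days >= 26 → T3
ship_id=6: days >= 26 → T3
ship_id=7: days >= 20 → T2
ship_id=8: ELSE → T1
ship_id=9: ELSE → T1
ship_id=10: days >= 20 → T2
ship_id=11: days >= 26 → T3
ship_id=12: ELSE → T1
ship_id=13: days >= 26 → T3
ship_id=14: ELSE → T1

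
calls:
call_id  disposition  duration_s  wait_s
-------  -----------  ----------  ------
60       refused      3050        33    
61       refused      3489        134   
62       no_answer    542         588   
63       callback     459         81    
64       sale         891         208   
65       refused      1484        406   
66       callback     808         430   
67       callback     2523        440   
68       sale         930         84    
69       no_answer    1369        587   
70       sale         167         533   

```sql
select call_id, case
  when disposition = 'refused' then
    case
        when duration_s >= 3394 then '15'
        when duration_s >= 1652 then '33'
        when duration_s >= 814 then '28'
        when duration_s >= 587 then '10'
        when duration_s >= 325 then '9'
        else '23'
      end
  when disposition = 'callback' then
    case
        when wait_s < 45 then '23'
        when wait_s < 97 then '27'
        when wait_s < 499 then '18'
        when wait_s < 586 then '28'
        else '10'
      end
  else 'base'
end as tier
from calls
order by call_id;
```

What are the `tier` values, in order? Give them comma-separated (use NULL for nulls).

33, 15, base, 27, base, 28, 18, 18, base, base, base

call_id=60: disposition='refused' → inner[duration_s >= 1652] → 33
call_id=61: disposition='refused' → inner[duration_s >= 3394] → 15
call_id=62: disposition='no_answer' → outer ELSE → base
call_id=63: disposition='callback' → inner[wait_s < 97] → 27
call_id=64: disposition='sale' → outer ELSE → base
call_id=65: disposition='refused' → inner[duration_s >= 814] → 28
call_id=66: disposition='callback' → inner[wait_s < 499] → 18
call_id=67: disposition='callback' → inner[wait_s < 499] → 18
call_id=68: disposition='sale' → outer ELSE → base
call_id=69: disposition='no_answer' → outer ELSE → base
call_id=70: disposition='sale' → outer ELSE → base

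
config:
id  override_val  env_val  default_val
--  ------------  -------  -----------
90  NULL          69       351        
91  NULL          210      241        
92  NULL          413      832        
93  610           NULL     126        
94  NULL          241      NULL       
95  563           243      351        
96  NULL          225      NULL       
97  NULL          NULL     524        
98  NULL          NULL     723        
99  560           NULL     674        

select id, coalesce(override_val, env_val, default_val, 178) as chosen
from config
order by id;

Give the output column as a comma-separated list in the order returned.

id=90: override_val=NULL, env_val=69 → 69
id=91: override_val=NULL, env_val=210 → 210
id=92: override_val=NULL, env_val=413 → 413
id=93: override_val=610 → 610
id=94: override_val=NULL, env_val=241 → 241
id=95: override_val=563 → 563
id=96: override_val=NULL, env_val=225 → 225
id=97: override_val=NULL, env_val=NULL, default_val=524 → 524
id=98: override_val=NULL, env_val=NULL, default_val=723 → 723
id=99: override_val=560 → 560

69, 210, 413, 610, 241, 563, 225, 524, 723, 560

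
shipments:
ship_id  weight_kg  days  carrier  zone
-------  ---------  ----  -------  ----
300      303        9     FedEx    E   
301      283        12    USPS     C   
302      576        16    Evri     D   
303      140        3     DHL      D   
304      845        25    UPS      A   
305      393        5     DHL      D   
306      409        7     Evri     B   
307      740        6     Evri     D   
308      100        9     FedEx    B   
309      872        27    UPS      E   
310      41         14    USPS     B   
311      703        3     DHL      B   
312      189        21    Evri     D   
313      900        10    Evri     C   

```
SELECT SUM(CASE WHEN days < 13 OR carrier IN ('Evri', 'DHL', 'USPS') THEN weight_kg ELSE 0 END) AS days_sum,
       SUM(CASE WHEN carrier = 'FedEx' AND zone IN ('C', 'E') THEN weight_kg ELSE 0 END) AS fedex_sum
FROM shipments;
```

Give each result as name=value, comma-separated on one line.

days_sum=4777, fedex_sum=303

[days_sum: days < 13 OR carrier IN ('Evri', 'DHL', 'USPS')]
ship_id=300: ✓ → 303
ship_id=301: ✓ → 283
ship_id=302: ✓ → 576
ship_id=303: ✓ → 140
ship_id=304: ✗
ship_id=305: ✓ → 393
ship_id=306: ✓ → 409
ship_id=307: ✓ → 740
ship_id=308: ✓ → 100
ship_id=309: ✗
ship_id=310: ✓ → 41
ship_id=311: ✓ → 703
ship_id=312: ✓ → 189
ship_id=313: ✓ → 900
days_sum = 303 + 283 + 576 + 140 + 393 + 409 + 740 + 100 + 41 + 703 + 189 + 900 = 4777
—
[fedex_sum: carrier = 'FedEx' AND zone IN ('C', 'E')]
ship_id=300: ✓ → 303
ship_id=301: ✗
ship_id=302: ✗
ship_id=303: ✗
ship_id=304: ✗
ship_id=305: ✗
ship_id=306: ✗
ship_id=307: ✗
ship_id=308: ✗
ship_id=309: ✗
ship_id=310: ✗
ship_id=311: ✗
ship_id=312: ✗
ship_id=313: ✗
fedex_sum = 303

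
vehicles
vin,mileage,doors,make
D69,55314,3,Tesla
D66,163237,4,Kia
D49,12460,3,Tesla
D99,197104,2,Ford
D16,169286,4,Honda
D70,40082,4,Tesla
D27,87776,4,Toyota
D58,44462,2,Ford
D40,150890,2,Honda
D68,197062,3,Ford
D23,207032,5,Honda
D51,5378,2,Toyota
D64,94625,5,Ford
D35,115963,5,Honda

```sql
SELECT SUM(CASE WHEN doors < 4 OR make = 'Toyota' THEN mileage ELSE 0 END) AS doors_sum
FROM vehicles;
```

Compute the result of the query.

750446

vin=D69: ✓ → 55314
vin=D66: ✗
vin=D49: ✓ → 12460
vin=D99: ✓ → 197104
vin=D16: ✗
vin=D70: ✗
vin=D27: ✓ → 87776
vin=D58: ✓ → 44462
vin=D40: ✓ → 150890
vin=D68: ✓ → 197062
vin=D23: ✗
vin=D51: ✓ → 5378
vin=D64: ✗
vin=D35: ✗
doors_sum = 55314 + 12460 + 197104 + 87776 + 44462 + 150890 + 197062 + 5378 = 750446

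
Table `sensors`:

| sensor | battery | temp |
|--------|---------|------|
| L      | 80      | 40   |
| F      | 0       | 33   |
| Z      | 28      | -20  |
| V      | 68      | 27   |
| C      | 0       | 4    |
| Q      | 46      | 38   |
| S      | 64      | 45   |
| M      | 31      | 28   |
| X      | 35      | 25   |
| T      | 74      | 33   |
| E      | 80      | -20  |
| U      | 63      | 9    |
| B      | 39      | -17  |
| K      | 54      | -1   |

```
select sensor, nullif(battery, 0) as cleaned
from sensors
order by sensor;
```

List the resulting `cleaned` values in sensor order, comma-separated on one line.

sensor=B: battery=39 vs 0: differ → 39
sensor=C: battery=0 vs 0: equal → NULL
sensor=E: battery=80 vs 0: differ → 80
sensor=F: battery=0 vs 0: equal → NULL
sensor=K: battery=54 vs 0: differ → 54
sensor=L: battery=80 vs 0: differ → 80
sensor=M: battery=31 vs 0: differ → 31
sensor=Q: battery=46 vs 0: differ → 46
sensor=S: battery=64 vs 0: differ → 64
sensor=T: battery=74 vs 0: differ → 74
sensor=U: battery=63 vs 0: differ → 63
sensor=V: battery=68 vs 0: differ → 68
sensor=X: battery=35 vs 0: differ → 35
sensor=Z: battery=28 vs 0: differ → 28

39, NULL, 80, NULL, 54, 80, 31, 46, 64, 74, 63, 68, 35, 28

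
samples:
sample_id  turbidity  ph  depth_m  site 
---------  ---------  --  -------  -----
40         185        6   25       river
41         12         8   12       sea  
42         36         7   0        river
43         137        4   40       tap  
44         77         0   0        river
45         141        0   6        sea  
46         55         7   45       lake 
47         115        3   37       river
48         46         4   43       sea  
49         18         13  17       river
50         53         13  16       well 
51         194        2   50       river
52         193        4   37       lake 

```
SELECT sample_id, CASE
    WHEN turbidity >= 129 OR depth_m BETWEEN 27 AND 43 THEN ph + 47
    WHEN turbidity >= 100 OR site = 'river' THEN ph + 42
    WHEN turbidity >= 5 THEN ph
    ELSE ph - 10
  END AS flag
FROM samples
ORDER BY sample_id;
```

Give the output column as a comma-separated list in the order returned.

sample_id=40: turbidity >= 129 OR depth_m BETWEEN 27 AND 43 → 53
sample_id=41: turbidity >= 5 → 8
sample_id=42: turbidity >= 100 OR site = 'river' → 49
sample_id=43: turbidity >= 129 OR depth_m BETWEEN 27 AND 43 → 51
sample_id=44: turbidity >= 100 OR site = 'river' → 42
sample_id=45: turbidity >= 129 OR depth_m BETWEEN 27 AND 43 → 47
sample_id=46: turbidity >= 5 → 7
sample_id=47: turbidity >= 129 OR depth_m BETWEEN 27 AND 43 → 50
sample_id=48: turbidity >= 129 OR depth_m BETWEEN 27 AND 43 → 51
sample_id=49: turbidity >= 100 OR site = 'river' → 55
sample_id=50: turbidity >= 5 → 13
sample_id=51: turbidity >= 129 OR depth_m BETWEEN 27 AND 43 → 49
sample_id=52: turbidity >= 129 OR depth_m BETWEEN 27 AND 43 → 51

53, 8, 49, 51, 42, 47, 7, 50, 51, 55, 13, 49, 51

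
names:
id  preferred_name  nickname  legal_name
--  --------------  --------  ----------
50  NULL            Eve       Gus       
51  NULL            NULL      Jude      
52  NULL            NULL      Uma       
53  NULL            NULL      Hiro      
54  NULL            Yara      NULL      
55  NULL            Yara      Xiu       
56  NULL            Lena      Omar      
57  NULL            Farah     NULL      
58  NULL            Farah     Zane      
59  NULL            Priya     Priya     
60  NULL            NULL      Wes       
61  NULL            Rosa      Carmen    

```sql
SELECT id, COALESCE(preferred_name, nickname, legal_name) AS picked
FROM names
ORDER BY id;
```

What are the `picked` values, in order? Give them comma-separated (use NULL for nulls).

id=50: preferred_name=NULL, nickname=Eve → Eve
id=51: preferred_name=NULL, nickname=NULL, legal_name=Jude → Jude
id=52: preferred_name=NULL, nickname=NULL, legal_name=Uma → Uma
id=53: preferred_name=NULL, nickname=NULL, legal_name=Hiro → Hiro
id=54: preferred_name=NULL, nickname=Yara → Yara
id=55: preferred_name=NULL, nickname=Yara → Yara
id=56: preferred_name=NULL, nickname=Lena → Lena
id=57: preferred_name=NULL, nickname=Farah → Farah
id=58: preferred_name=NULL, nickname=Farah → Farah
id=59: preferred_name=NULL, nickname=Priya → Priya
id=60: preferred_name=NULL, nickname=NULL, legal_name=Wes → Wes
id=61: preferred_name=NULL, nickname=Rosa → Rosa

Eve, Jude, Uma, Hiro, Yara, Yara, Lena, Farah, Farah, Priya, Wes, Rosa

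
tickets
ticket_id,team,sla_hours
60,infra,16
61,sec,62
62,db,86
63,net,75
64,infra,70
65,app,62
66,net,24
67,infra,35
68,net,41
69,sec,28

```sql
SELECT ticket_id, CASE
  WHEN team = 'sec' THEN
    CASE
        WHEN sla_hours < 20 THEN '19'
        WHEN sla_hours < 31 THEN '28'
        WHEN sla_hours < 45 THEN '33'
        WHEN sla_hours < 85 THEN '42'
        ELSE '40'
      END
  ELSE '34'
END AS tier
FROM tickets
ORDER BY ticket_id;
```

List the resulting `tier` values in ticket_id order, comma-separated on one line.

ticket_id=60: team='infra' → outer ELSE → 34
ticket_id=61: team='sec' → inner[sla_hours < 85] → 42
ticket_id=62: team='db' → outer ELSE → 34
ticket_id=63: team='net' → outer ELSE → 34
ticket_id=64: team='infra' → outer ELSE → 34
ticket_id=65: team='app' → outer ELSE → 34
ticket_id=66: team='net' → outer ELSE → 34
ticket_id=67: team='infra' → outer ELSE → 34
ticket_id=68: team='net' → outer ELSE → 34
ticket_id=69: team='sec' → inner[sla_hours < 31] → 28

34, 42, 34, 34, 34, 34, 34, 34, 34, 28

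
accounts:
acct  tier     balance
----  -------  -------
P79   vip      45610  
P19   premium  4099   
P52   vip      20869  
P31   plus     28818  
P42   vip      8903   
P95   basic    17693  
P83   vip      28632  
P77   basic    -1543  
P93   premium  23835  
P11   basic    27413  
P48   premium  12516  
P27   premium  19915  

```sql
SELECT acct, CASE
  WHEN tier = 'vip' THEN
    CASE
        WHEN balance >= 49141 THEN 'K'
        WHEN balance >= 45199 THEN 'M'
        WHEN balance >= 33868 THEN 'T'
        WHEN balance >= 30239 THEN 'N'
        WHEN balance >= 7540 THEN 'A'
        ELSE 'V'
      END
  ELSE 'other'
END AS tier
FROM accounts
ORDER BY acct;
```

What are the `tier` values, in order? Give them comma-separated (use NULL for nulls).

acct=P11: tier='basic' → outer ELSE → other
acct=P19: tier='premium' → outer ELSE → other
acct=P27: tier='premium' → outer ELSE → other
acct=P31: tier='plus' → outer ELSE → other
acct=P42: tier='vip' → inner[balance >= 7540] → A
acct=P48: tier='premium' → outer ELSE → other
acct=P52: tier='vip' → inner[balance >= 7540] → A
acct=P77: tier='basic' → outer ELSE → other
acct=P79: tier='vip' → inner[balance >= 45199] → M
acct=P83: tier='vip' → inner[balance >= 7540] → A
acct=P93: tier='premium' → outer ELSE → other
acct=P95: tier='basic' → outer ELSE → other

other, other, other, other, A, other, A, other, M, A, other, other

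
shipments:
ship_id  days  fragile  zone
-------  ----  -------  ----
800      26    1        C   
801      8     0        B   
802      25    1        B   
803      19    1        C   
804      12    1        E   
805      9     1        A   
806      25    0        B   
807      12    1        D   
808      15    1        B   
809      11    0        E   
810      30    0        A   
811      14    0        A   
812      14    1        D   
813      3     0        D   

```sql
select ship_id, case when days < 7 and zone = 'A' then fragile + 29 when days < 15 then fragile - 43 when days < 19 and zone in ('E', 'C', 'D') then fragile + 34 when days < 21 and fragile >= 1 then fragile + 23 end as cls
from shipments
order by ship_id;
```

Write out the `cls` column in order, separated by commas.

NULL, -43, NULL, 24, -42, -42, NULL, -42, 24, -43, NULL, -43, -42, -43

ship_id=800: (no match → NULL) → NULL
ship_id=801: days < 15 → -43
ship_id=802: (no match → NULL) → NULL
ship_id=803: days < 21 and fragile >= 1 → 24
ship_id=804: days < 15 → -42
ship_id=805: days < 15 → -42
ship_id=806: (no match → NULL) → NULL
ship_id=807: days < 15 → -42
ship_id=808: days < 21 and fragile >= 1 → 24
ship_id=809: days < 15 → -43
ship_id=810: (no match → NULL) → NULL
ship_id=811: days < 15 → -43
ship_id=812: days < 15 → -42
ship_id=813: days < 15 → -43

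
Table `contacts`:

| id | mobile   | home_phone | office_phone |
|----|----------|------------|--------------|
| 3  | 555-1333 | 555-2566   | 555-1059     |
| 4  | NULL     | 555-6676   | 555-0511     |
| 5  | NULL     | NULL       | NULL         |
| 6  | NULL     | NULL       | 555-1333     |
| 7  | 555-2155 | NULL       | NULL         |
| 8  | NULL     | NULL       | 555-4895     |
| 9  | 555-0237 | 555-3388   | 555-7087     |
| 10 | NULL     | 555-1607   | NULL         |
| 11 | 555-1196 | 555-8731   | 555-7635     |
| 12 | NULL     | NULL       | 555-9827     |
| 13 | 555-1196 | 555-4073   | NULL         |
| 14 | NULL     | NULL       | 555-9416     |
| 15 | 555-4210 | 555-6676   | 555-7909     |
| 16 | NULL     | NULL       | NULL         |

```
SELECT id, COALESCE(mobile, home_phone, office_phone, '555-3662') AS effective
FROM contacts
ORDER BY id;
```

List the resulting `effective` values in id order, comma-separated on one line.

id=3: mobile=555-1333 → 555-1333
id=4: mobile=NULL, home_phone=555-6676 → 555-6676
id=5: mobile=NULL, home_phone=NULL, office_phone=NULL, → literal 555-3662 → 555-3662
id=6: mobile=NULL, home_phone=NULL, office_phone=555-1333 → 555-1333
id=7: mobile=555-2155 → 555-2155
id=8: mobile=NULL, home_phone=NULL, office_phone=555-4895 → 555-4895
id=9: mobile=555-0237 → 555-0237
id=10: mobile=NULL, home_phone=555-1607 → 555-1607
id=11: mobile=555-1196 → 555-1196
id=12: mobile=NULL, home_phone=NULL, office_phone=555-9827 → 555-9827
id=13: mobile=555-1196 → 555-1196
id=14: mobile=NULL, home_phone=NULL, office_phone=555-9416 → 555-9416
id=15: mobile=555-4210 → 555-4210
id=16: mobile=NULL, home_phone=NULL, office_phone=NULL, → literal 555-3662 → 555-3662

555-1333, 555-6676, 555-3662, 555-1333, 555-2155, 555-4895, 555-0237, 555-1607, 555-1196, 555-9827, 555-1196, 555-9416, 555-4210, 555-3662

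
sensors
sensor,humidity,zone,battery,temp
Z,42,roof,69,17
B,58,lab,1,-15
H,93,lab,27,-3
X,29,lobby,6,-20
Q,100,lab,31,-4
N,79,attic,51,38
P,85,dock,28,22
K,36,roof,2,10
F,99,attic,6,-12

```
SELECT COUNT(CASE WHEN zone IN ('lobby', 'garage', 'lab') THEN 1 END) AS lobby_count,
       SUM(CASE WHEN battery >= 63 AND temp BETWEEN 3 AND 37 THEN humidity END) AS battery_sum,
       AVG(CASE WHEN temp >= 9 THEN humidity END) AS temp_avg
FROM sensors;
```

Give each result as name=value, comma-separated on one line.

lobby_count=4, battery_sum=42, temp_avg=60.5

[lobby_count: zone IN ('lobby', 'garage', 'lab')]
sensor=Z: ✗
sensor=B: ✓ → 1
sensor=H: ✓ → 1
sensor=X: ✓ → 1
sensor=Q: ✓ → 1
sensor=N: ✗
sensor=P: ✗
sensor=K: ✗
sensor=F: ✗
lobby_count = COUNT(1, 1, 1, 1) = 4
—
[battery_sum: battery >= 63 AND temp BETWEEN 3 AND 37]
sensor=Z: ✓ → 42
sensor=B: ✗
sensor=H: ✗
sensor=X: ✗
sensor=Q: ✗
sensor=N: ✗
sensor=P: ✗
sensor=K: ✗
sensor=F: ✗
battery_sum = 42
—
[temp_avg: temp >= 9]
sensor=Z: ✓ → 42
sensor=B: ✗
sensor=H: ✗
sensor=X: ✗
sensor=Q: ✗
sensor=N: ✓ → 79
sensor=P: ✓ → 85
sensor=K: ✓ → 36
sensor=F: ✗
temp_avg = (42 + 79 + 85 + 36) / 4 = 60.5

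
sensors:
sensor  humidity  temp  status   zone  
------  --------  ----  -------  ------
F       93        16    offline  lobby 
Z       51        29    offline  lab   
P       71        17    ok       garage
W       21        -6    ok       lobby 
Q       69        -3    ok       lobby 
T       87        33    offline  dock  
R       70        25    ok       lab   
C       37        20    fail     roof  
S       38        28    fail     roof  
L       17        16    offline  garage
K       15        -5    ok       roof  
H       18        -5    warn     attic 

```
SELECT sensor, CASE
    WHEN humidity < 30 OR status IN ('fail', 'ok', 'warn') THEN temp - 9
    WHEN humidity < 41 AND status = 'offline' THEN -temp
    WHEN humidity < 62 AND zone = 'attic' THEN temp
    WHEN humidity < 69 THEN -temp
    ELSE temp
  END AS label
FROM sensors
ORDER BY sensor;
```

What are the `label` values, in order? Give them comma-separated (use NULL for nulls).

sensor=C: humidity < 30 OR status IN ('fail', 'ok', 'warn') → 11
sensor=F: ELSE → 16
sensor=H: humidity < 30 OR status IN ('fail', 'ok', 'warn') → -14
sensor=K: humidity < 30 OR status IN ('fail', 'ok', 'warn') → -14
sensor=L: humidity < 30 OR status IN ('fail', 'ok', 'warn') → 7
sensor=P: humidity < 30 OR status IN ('fail', 'ok', 'warn') → 8
sensor=Q: humidity < 30 OR status IN ('fail', 'ok', 'warn') → -12
sensor=R: humidity < 30 OR status IN ('fail', 'ok', 'warn') → 16
sensor=S: humidity < 30 OR status IN ('fail', 'ok', 'warn') → 19
sensor=T: ELSE → 33
sensor=W: humidity < 30 OR status IN ('fail', 'ok', 'warn') → -15
sensor=Z: humidity < 69 → -29

11, 16, -14, -14, 7, 8, -12, 16, 19, 33, -15, -29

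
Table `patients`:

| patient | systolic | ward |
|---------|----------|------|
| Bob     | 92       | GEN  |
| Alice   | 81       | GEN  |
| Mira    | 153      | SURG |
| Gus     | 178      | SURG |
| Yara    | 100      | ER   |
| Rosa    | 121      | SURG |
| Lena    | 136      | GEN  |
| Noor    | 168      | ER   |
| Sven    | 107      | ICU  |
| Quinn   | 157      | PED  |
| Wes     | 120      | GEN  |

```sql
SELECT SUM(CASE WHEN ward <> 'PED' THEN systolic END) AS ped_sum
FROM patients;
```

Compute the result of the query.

1256

patient=Bob: ✓ → 92
patient=Alice: ✓ → 81
patient=Mira: ✓ → 153
patient=Gus: ✓ → 178
patient=Yara: ✓ → 100
patient=Rosa: ✓ → 121
patient=Lena: ✓ → 136
patient=Noor: ✓ → 168
patient=Sven: ✓ → 107
patient=Quinn: ✗
patient=Wes: ✓ → 120
ped_sum = 92 + 81 + 153 + 178 + 100 + 121 + 136 + 168 + 107 + 120 = 1256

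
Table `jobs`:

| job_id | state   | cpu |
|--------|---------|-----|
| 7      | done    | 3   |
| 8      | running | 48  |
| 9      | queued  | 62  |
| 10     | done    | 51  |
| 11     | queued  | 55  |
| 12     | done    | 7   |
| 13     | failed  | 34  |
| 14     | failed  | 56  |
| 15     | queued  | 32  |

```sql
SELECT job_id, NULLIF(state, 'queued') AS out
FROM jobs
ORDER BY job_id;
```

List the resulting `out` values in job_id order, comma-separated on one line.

done, running, NULL, done, NULL, done, failed, failed, NULL

job_id=7: state=done vs queued: differ → done
job_id=8: state=running vs queued: differ → running
job_id=9: state=queued vs queued: equal → NULL
job_id=10: state=done vs queued: differ → done
job_id=11: state=queued vs queued: equal → NULL
job_id=12: state=done vs queued: differ → done
job_id=13: state=failed vs queued: differ → failed
job_id=14: state=failed vs queued: differ → failed
job_id=15: state=queued vs queued: equal → NULL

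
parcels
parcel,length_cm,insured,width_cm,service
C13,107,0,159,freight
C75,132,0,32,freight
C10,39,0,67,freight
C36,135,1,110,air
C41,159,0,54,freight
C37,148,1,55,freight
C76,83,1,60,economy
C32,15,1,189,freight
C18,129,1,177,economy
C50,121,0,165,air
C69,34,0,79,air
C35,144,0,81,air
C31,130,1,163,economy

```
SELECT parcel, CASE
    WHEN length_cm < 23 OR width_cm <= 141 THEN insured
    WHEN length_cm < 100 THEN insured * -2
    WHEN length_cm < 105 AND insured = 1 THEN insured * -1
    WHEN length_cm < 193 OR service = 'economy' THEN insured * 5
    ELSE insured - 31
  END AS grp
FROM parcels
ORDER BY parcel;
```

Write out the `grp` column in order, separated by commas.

0, 0, 5, 5, 1, 0, 1, 1, 0, 0, 0, 0, 1

parcel=C10: length_cm < 23 OR width_cm <= 141 → 0
parcel=C13: length_cm < 193 OR service = 'economy' → 0
parcel=C18: length_cm < 193 OR service = 'economy' → 5
parcel=C31: length_cm < 193 OR service = 'economy' → 5
parcel=C32: length_cm < 23 OR width_cm <= 141 → 1
parcel=C35: length_cm < 23 OR width_cm <= 141 → 0
parcel=C36: length_cm < 23 OR width_cm <= 141 → 1
parcel=C37: length_cm < 23 OR width_cm <= 141 → 1
parcel=C41: length_cm < 23 OR width_cm <= 141 → 0
parcel=C50: length_cm < 193 OR service = 'economy' → 0
parcel=C69: length_cm < 23 OR width_cm <= 141 → 0
parcel=C75: length_cm < 23 OR width_cm <= 141 → 0
parcel=C76: length_cm < 23 OR width_cm <= 141 → 1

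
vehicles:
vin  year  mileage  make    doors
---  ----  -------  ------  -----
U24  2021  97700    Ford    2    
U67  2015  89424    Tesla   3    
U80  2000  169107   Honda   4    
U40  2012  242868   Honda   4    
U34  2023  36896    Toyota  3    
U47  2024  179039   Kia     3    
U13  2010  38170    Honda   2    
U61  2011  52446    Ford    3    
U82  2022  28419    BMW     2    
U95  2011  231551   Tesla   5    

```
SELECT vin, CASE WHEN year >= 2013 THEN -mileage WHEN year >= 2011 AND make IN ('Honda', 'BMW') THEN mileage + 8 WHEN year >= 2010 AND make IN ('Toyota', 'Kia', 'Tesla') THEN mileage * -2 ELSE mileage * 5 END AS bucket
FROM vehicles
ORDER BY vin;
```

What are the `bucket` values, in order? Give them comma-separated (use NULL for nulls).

vin=U13: ELSE → 190850
vin=U24: year >= 2013 → -97700
vin=U34: year >= 2013 → -36896
vin=U40: year >= 2011 AND make IN ('Honda', 'BMW') → 242876
vin=U47: year >= 2013 → -179039
vin=U61: ELSE → 262230
vin=U67: year >= 2013 → -89424
vin=U80: ELSE → 845535
vin=U82: year >= 2013 → -28419
vin=U95: year >= 2010 AND make IN ('Toyota', 'Kia', 'Tesla') → -463102

190850, -97700, -36896, 242876, -179039, 262230, -89424, 845535, -28419, -463102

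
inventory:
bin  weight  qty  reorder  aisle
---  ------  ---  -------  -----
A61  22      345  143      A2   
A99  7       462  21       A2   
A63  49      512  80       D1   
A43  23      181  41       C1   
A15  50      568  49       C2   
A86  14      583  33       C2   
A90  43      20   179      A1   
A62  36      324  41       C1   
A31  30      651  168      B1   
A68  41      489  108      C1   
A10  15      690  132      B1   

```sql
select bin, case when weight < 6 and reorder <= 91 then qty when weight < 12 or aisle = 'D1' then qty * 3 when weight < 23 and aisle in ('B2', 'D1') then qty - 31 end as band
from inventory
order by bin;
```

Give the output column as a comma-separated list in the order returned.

bin=A10: (no match → NULL) → NULL
bin=A15: (no match → NULL) → NULL
bin=A31: (no match → NULL) → NULL
bin=A43: (no match → NULL) → NULL
bin=A61: (no match → NULL) → NULL
bin=A62: (no match → NULL) → NULL
bin=A63: weight < 12 or aisle = 'D1' → 1536
bin=A68: (no match → NULL) → NULL
bin=A86: (no match → NULL) → NULL
bin=A90: (no match → NULL) → NULL
bin=A99: weight < 12 or aisle = 'D1' → 1386

NULL, NULL, NULL, NULL, NULL, NULL, 1536, NULL, NULL, NULL, 1386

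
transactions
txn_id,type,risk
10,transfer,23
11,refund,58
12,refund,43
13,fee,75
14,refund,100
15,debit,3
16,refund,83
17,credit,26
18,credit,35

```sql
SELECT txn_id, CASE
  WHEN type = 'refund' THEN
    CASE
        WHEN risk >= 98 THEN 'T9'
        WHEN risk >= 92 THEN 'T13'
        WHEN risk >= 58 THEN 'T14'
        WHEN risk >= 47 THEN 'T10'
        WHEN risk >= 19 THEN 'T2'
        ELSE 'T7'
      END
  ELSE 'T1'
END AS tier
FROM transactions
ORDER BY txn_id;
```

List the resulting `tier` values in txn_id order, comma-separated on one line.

T1, T14, T2, T1, T9, T1, T14, T1, T1

txn_id=10: type='transfer' → outer ELSE → T1
txn_id=11: type='refund' → inner[risk >= 58] → T14
txn_id=12: type='refund' → inner[risk >= 19] → T2
txn_id=13: type='fee' → outer ELSE → T1
txn_id=14: type='refund' → inner[risk >= 98] → T9
txn_id=15: type='debit' → outer ELSE → T1
txn_id=16: type='refund' → inner[risk >= 58] → T14
txn_id=17: type='credit' → outer ELSE → T1
txn_id=18: type='credit' → outer ELSE → T1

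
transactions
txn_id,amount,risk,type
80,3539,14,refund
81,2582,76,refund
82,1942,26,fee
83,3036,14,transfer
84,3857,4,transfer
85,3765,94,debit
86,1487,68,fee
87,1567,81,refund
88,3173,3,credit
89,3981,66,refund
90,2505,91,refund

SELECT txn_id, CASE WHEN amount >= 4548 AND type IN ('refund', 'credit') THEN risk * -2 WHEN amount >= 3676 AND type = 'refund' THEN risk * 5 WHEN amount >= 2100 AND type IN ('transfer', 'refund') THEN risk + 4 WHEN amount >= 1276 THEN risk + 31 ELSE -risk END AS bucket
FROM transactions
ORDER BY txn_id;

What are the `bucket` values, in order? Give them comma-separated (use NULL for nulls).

txn_id=80: amount >= 2100 AND type IN ('transfer', 'refund') → 18
txn_id=81: amount >= 2100 AND type IN ('transfer', 'refund') → 80
txn_id=82: amount >= 1276 → 57
txn_id=83: amount >= 2100 AND type IN ('transfer', 'refund') → 18
txn_id=84: amount >= 2100 AND type IN ('transfer', 'refund') → 8
txn_id=85: amount >= 1276 → 125
txn_id=86: amount >= 1276 → 99
txn_id=87: amount >= 1276 → 112
txn_id=88: amount >= 1276 → 34
txn_id=89: amount >= 3676 AND type = 'refund' → 330
txn_id=90: amount >= 2100 AND type IN ('transfer', 'refund') → 95

18, 80, 57, 18, 8, 125, 99, 112, 34, 330, 95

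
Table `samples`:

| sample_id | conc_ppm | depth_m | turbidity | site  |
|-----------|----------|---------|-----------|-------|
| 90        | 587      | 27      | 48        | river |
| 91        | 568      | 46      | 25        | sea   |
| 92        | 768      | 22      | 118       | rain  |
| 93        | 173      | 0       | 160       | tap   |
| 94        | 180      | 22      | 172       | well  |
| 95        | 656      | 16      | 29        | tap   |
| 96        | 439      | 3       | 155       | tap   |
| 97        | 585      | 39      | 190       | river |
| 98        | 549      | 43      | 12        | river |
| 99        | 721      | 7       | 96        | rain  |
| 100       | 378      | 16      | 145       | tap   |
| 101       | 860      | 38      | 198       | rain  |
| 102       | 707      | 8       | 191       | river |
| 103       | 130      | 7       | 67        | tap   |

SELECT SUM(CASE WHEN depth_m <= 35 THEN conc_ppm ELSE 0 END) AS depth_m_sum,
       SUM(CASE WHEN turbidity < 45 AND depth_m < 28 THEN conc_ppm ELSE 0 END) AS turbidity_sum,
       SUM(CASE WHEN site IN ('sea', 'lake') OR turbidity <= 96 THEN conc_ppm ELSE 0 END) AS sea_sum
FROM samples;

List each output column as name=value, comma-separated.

[depth_m_sum: depth_m <= 35]
sample_id=90: ✓ → 587
sample_id=91: ✗
sample_id=92: ✓ → 768
sample_id=93: ✓ → 173
sample_id=94: ✓ → 180
sample_id=95: ✓ → 656
sample_id=96: ✓ → 439
sample_id=97: ✗
sample_id=98: ✗
sample_id=99: ✓ → 721
sample_id=100: ✓ → 378
sample_id=101: ✗
sample_id=102: ✓ → 707
sample_id=103: ✓ → 130
depth_m_sum = 587 + 768 + 173 + 180 + 656 + 439 + 721 + 378 + 707 + 130 = 4739
—
[turbidity_sum: turbidity < 45 AND depth_m < 28]
sample_id=90: ✗
sample_id=91: ✗
sample_id=92: ✗
sample_id=93: ✗
sample_id=94: ✗
sample_id=95: ✓ → 656
sample_id=96: ✗
sample_id=97: ✗
sample_id=98: ✗
sample_id=99: ✗
sample_id=100: ✗
sample_id=101: ✗
sample_id=102: ✗
sample_id=103: ✗
turbidity_sum = 656
—
[sea_sum: site IN ('sea', 'lake') OR turbidity <= 96]
sample_id=90: ✓ → 587
sample_id=91: ✓ → 568
sample_id=92: ✗
sample_id=93: ✗
sample_id=94: ✗
sample_id=95: ✓ → 656
sample_id=96: ✗
sample_id=97: ✗
sample_id=98: ✓ → 549
sample_id=99: ✓ → 721
sample_id=100: ✗
sample_id=101: ✗
sample_id=102: ✗
sample_id=103: ✓ → 130
sea_sum = 587 + 568 + 656 + 549 + 721 + 130 = 3211

depth_m_sum=4739, turbidity_sum=656, sea_sum=3211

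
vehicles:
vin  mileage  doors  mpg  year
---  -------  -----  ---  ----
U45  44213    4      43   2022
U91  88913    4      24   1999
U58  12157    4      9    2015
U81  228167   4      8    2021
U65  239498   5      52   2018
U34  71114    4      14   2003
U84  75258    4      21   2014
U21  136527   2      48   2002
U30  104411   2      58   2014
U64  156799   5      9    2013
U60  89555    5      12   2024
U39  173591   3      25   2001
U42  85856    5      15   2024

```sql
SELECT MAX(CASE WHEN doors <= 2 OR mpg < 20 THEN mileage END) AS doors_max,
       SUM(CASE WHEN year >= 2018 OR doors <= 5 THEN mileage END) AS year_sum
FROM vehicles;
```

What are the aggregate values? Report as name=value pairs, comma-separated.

doors_max=228167, year_sum=1506059

[doors_max: doors <= 2 OR mpg < 20]
vin=U45: ✗
vin=U91: ✗
vin=U58: ✓ → 12157
vin=U81: ✓ → 228167
vin=U65: ✗
vin=U34: ✓ → 71114
vin=U84: ✗
vin=U21: ✓ → 136527
vin=U30: ✓ → 104411
vin=U64: ✓ → 156799
vin=U60: ✓ → 89555
vin=U39: ✗
vin=U42: ✓ → 85856
doors_max = MAX(12157, 228167, 71114, 136527, 104411, 156799, 89555, 85856) = 228167
—
[year_sum: year >= 2018 OR doors <= 5]
vin=U45: ✓ → 44213
vin=U91: ✓ → 88913
vin=U58: ✓ → 12157
vin=U81: ✓ → 228167
vin=U65: ✓ → 239498
vin=U34: ✓ → 71114
vin=U84: ✓ → 75258
vin=U21: ✓ → 136527
vin=U30: ✓ → 104411
vin=U64: ✓ → 156799
vin=U60: ✓ → 89555
vin=U39: ✓ → 173591
vin=U42: ✓ → 85856
year_sum = 44213 + 88913 + 12157 + 228167 + 239498 + 71114 + 75258 + 136527 + 104411 + 156799 + 89555 + 173591 + 85856 = 1506059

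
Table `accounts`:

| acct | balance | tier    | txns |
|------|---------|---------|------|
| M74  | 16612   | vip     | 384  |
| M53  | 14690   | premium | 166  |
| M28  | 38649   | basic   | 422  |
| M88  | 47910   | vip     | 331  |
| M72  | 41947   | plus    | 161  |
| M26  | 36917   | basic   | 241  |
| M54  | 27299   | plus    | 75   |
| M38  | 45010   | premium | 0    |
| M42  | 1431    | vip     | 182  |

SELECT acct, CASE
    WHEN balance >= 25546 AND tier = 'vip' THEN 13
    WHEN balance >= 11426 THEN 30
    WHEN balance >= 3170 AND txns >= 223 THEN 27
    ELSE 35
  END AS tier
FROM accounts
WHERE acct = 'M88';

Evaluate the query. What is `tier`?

13

acct = M88: balance=47910, tier=vip, txns=331.
balance >= 25546 AND tier = 'vip' → true → 13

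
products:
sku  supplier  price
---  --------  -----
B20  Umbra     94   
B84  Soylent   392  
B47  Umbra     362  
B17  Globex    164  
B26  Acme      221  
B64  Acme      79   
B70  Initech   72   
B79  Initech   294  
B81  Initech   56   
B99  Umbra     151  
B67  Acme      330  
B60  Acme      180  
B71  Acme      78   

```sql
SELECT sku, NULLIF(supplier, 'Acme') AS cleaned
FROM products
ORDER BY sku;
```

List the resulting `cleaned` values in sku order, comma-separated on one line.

sku=B17: supplier=Globex vs Acme: differ → Globex
sku=B20: supplier=Umbra vs Acme: differ → Umbra
sku=B26: supplier=Acme vs Acme: equal → NULL
sku=B47: supplier=Umbra vs Acme: differ → Umbra
sku=B60: supplier=Acme vs Acme: equal → NULL
sku=B64: supplier=Acme vs Acme: equal → NULL
sku=B67: supplier=Acme vs Acme: equal → NULL
sku=B70: supplier=Initech vs Acme: differ → Initech
sku=B71: supplier=Acme vs Acme: equal → NULL
sku=B79: supplier=Initech vs Acme: differ → Initech
sku=B81: supplier=Initech vs Acme: differ → Initech
sku=B84: supplier=Soylent vs Acme: differ → Soylent
sku=B99: supplier=Umbra vs Acme: differ → Umbra

Globex, Umbra, NULL, Umbra, NULL, NULL, NULL, Initech, NULL, Initech, Initech, Soylent, Umbra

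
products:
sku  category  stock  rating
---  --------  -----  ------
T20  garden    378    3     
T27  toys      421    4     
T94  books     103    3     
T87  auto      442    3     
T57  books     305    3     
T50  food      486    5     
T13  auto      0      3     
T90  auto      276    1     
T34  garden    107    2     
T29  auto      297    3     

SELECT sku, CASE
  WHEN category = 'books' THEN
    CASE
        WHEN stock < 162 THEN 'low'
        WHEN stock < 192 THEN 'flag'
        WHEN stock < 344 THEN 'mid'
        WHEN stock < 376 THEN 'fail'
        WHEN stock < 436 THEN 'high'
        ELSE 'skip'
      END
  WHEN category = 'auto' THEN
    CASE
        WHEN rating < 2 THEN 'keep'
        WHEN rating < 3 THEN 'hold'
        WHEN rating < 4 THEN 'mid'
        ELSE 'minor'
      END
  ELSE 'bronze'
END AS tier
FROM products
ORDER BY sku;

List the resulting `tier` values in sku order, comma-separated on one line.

sku=T13: category='auto' → inner[rating < 4] → mid
sku=T20: category='garden' → outer ELSE → bronze
sku=T27: category='toys' → outer ELSE → bronze
sku=T29: category='auto' → inner[rating < 4] → mid
sku=T34: category='garden' → outer ELSE → bronze
sku=T50: category='food' → outer ELSE → bronze
sku=T57: category='books' → inner[stock < 344] → mid
sku=T87: category='auto' → inner[rating < 4] → mid
sku=T90: category='auto' → inner[rating < 2] → keep
sku=T94: category='books' → inner[stock < 162] → low

mid, bronze, bronze, mid, bronze, bronze, mid, mid, keep, low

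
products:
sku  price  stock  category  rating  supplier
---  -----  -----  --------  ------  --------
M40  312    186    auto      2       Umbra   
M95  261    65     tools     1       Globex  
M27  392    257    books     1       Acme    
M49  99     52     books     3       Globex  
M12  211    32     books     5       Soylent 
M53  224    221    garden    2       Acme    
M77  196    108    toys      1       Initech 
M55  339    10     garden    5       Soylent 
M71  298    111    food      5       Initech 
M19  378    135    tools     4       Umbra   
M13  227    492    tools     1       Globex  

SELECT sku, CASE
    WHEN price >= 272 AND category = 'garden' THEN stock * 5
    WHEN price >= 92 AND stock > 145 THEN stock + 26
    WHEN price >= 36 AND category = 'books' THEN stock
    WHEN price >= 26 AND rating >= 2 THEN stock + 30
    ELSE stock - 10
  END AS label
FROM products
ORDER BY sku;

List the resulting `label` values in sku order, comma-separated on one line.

32, 518, 165, 283, 212, 52, 247, 50, 141, 98, 55

sku=M12: price >= 36 AND category = 'books' → 32
sku=M13: price >= 92 AND stock > 145 → 518
sku=M19: price >= 26 AND rating >= 2 → 165
sku=M27: price >= 92 AND stock > 145 → 283
sku=M40: price >= 92 AND stock > 145 → 212
sku=M49: price >= 36 AND category = 'books' → 52
sku=M53: price >= 92 AND stock > 145 → 247
sku=M55: price >= 272 AND category = 'garden' → 50
sku=M71: price >= 26 AND rating >= 2 → 141
sku=M77: ELSE → 98
sku=M95: ELSE → 55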